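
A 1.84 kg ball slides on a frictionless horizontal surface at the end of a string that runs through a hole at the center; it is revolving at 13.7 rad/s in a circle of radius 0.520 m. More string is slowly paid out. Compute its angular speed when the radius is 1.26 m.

The constraining force is radial, so m r² ω about the center is conserved.
ω₂ = ω₁ (r₁/r₂)² = (13.7)(0.520/1.26)² = 2.333 rad/s.

ω₂ ≈ 2.33 rad/s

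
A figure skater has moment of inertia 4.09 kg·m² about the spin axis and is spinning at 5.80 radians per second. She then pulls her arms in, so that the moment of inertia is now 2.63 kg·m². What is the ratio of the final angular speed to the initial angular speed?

No external torque acts about the spin axis, so angular momentum is conserved.
ω₂/ω₁ = I₁/I₂ = 4.090 / 2.630 = 1.555.

ω₂/ω₁ ≈ 1.56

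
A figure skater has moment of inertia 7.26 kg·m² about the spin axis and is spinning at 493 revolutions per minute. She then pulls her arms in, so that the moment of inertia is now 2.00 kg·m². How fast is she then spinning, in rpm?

With no external torque about the axis, L is conserved: I₁ω₁ = I₂ω₂.
ω₂ = I₁ω₁ / I₂ = (7.260)(493 rpm) / (2.000) = 1790 rpm.

ω₂ ≈ 1790 rpm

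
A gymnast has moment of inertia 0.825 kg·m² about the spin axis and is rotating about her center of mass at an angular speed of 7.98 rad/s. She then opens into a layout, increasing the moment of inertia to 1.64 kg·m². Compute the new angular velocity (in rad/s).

With no external torque about the axis, L is conserved: I₁ω₁ = I₂ω₂.
ω₂ = I₁ω₁ / I₂ = (0.8250)(7.98 rad/s) / (1.640) = 4.014 rad/s.

ω₂ ≈ 4.01 rad/s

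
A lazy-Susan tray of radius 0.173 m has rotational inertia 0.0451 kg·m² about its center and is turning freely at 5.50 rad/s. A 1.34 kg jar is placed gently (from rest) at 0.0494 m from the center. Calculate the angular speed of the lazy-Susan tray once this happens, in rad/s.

ω_f ≈ 5.13 rad/s

No external torque acts about the center; L_before = L_after.
Added inertia Σmr² = (1.34)(0.0494)² = 0.003270 kg·m²; I_f = 0.04510 + 0.003270 = 0.04837 kg·m².
ω_f = I_p ω_i / I_f = (0.04510)(5.50) / 0.04837 = 5.128 rad/s.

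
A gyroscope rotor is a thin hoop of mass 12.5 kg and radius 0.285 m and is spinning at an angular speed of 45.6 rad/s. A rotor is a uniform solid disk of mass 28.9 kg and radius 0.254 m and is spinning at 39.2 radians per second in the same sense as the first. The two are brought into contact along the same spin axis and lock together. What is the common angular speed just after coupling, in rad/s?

The coupling torques are internal; angular momentum about the shared axis is conserved.
Moments of inertia: I_A = (12.5)(0.285)² = 1.015 kg·m²; I_B = ½(28.9)(0.254)² = 0.9323 kg·m².
Taking A's sense as positive: L = (1.015)(45.6) + (0.9323)(39.2) = 82.84 kg·m²·rad/s.
Combined I = 1.015 + 0.9323 = 1.948 kg·m².
ω_f = L / I = 82.84 / 1.948 = 42.54 rad/s.

|ω_f| ≈ 42.5 rad/s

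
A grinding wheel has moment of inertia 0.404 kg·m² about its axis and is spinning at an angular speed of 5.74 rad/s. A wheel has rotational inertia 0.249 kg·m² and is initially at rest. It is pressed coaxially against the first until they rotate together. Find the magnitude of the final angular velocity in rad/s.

No external torque acts about the common axis, so total angular momentum is conserved.
Taking A's sense as positive: L = (0.4040)(5.74) = 2.319 kg·m²·rad/s.
Combined I = 0.4040 + 0.2490 = 0.6530 kg·m².
ω_f = L / I = 2.319 / 0.6530 = 3.551 rad/s.

|ω_f| ≈ 3.55 rad/s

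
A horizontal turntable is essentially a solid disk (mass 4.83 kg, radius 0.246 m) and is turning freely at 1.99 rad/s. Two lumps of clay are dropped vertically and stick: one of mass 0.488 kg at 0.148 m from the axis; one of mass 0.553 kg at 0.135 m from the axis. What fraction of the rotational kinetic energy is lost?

fraction ≈ 0.124

The added mass arrives with no angular momentum about the axis, and any external torque about the axis is negligible, so the system's angular momentum is conserved.
I_p = ½(4.83)(0.246)² = 0.1461 kg·m².
Added inertia Σmr² = (0.488)(0.148)² + (0.553)(0.135)² = 0.02077 kg·m²; I_f = 0.1461 + 0.02077 = 0.1669 kg·m².
ω_f = I_p ω_i / I_f = (0.1461)(1.99) / 0.1669 = 1.742 rad/s.
KE_i = ½(0.1461)(1.990 rad/s)² = 0.2894 J; KE_f = ½(0.1669)(1.742)² = 0.2534 J.
Fraction lost = 0.1244.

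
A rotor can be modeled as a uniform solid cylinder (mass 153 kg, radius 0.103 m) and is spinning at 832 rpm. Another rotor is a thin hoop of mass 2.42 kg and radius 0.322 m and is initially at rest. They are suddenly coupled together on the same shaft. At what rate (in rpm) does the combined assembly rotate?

|ω_f| ≈ 636 rpm

The coupling torques are internal; angular momentum about the shared axis is conserved.
Moments of inertia: I_A = ½(153)(0.103)² = 0.8116 kg·m²; I_B = (2.42)(0.322)² = 0.2509 kg·m².
Taking A's sense as positive: L = (0.8116)(832) = 675.2 kg·m²·rpm.
Combined I = 0.8116 + 0.2509 = 1.063 kg·m².
ω_f = L / I = 675.2 / 1.063 = 635.5 rpm.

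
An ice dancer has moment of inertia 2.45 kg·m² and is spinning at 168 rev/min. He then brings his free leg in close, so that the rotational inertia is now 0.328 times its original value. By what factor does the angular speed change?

Angular momentum about the spin axis is conserved since the torque about it is zero.
I₂ = 0.328 × 2.45 = 0.8036 kg·m².
ω₂/ω₁ = I₁/I₂ = 2.450 / 0.8036 = 3.049.

ω₂/ω₁ ≈ 3.05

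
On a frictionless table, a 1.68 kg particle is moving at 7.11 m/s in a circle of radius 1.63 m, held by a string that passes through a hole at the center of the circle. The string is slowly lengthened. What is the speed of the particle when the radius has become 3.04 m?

v₂ ≈ 3.81 m/s

Central (radial) force ⇒ zero torque about the center ⇒ m v r is constant.
v₂ = v₁ r₁ / r₂ = (7.11)(1.63) / (3.04) = 3.812 m/s.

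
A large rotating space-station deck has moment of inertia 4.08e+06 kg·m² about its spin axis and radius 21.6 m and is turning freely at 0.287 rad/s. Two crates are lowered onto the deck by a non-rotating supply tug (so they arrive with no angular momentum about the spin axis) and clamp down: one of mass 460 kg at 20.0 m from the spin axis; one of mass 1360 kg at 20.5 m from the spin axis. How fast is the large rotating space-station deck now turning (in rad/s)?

No external torque acts about the spin axis; L_before = L_after.
Added inertia Σmr² = (460)(20.0)² + (1360)(20.5)² = 7.555e+05 kg·m²; I_f = 4.080e+06 + 7.555e+05 = 4.836e+06 kg·m².
ω_f = I_p ω_i / I_f = (4.080e+06)(0.287) / 4.836e+06 = 0.2422 rad/s.

ω_f ≈ 0.242 rad/s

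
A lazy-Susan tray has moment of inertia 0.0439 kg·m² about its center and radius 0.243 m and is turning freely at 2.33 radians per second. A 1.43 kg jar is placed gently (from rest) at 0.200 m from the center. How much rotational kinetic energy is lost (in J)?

energy lost ≈ 0.0674 J

The added mass arrives with no angular momentum about the center, and any external torque about the center is negligible, so the system's angular momentum is conserved.
Added inertia Σmr² = (1.43)(0.200)² = 0.05720 kg·m²; I_f = 0.04390 + 0.05720 = 0.1011 kg·m².
ω_f = I_p ω_i / I_f = (0.04390)(2.33) / 0.1011 = 1.012 rad/s.
KE_i = ½(0.04390)(2.330 rad/s)² = 0.1192 J; KE_f = ½(0.1011)(1.012)² = 0.05174 J.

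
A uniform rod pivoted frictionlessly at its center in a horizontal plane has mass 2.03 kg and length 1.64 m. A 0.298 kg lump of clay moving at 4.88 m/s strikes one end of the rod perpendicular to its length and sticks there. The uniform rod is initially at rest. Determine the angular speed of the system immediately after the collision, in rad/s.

|ω_f| ≈ 1.82 rad/s

About the pivot the impulsive forces during the collision are internal, so angular momentum about that axis is conserved.
I_p = (1/12)(2.03)(1.64)² = 0.4550 kg·m². Taking the sense of the lump of clay's angular momentum as positive, L_{lump} = m v R = (0.298)(4.88)(1.64/2) = 1.192 kg·m²/s.
L_i = 0 + 1.192 = 1.192 kg·m²/s.
After sticking, I_f = I_p + m R² = 0.4550 + (0.298)(1.64/2)² = 0.6554 kg·m².
ω_f = L_i / I_f = 1.192 / 0.6554 = 1.820 rad/s.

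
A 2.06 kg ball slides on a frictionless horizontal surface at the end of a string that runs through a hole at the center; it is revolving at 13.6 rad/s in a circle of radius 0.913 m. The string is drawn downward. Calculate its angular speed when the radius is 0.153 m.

No torque about the axis ⇒ m r₁² ω₁ = m r₂² ω₂.
ω₂ = ω₁ (r₁/r₂)² = (13.6)(0.913/0.153)² = 484.3 rad/s.

ω₂ ≈ 484 rad/s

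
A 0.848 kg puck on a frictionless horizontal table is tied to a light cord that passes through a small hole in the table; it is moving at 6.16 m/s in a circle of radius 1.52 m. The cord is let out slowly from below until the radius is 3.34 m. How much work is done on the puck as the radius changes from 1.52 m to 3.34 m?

The only horizontal force on the mass is along the cord (radial), so it exerts no torque about the hole and angular momentum m v r is conserved.
v₂ = v₁ r₁ / r₂ = (6.16)(1.52) / (3.34) = 2.803 m/s.
W = ΔKE = ½m(v₂² − v₁²) = -12.76 J.

W ≈ -12.8 J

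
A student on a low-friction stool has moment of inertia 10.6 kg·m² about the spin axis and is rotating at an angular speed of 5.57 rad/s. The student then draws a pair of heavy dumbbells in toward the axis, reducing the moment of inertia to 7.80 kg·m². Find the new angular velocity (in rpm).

No external torque acts about the spin axis, so angular momentum is conserved.
ω₂ = I₁ω₁ / I₂ = (10.60)(5.57 rad/s) / (7.800) = 7.569 rad/s = 72.28 rpm.

ω₂ ≈ 72.3 rpm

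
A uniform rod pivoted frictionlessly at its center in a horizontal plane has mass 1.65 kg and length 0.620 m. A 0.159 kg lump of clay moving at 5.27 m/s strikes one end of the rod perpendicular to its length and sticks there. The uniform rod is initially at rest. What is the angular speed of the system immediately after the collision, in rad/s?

|ω_f| ≈ 3.81 rad/s

The axle reaction passes through the pivot and exerts no torque about it; angular momentum about the pivot is conserved through the impact.
I_p = (1/12)(1.65)(0.620)² = 0.05285 kg·m². Taking the sense of the lump of clay's angular momentum as positive, L_{lump} = m v R = (0.159)(5.27)(0.620/2) = 0.2598 kg·m²/s.
L_i = 0 + 0.2598 = 0.2598 kg·m²/s.
After sticking, I_f = I_p + m R² = 0.05285 + (0.159)(0.620/2)² = 0.06813 kg·m².
ω_f = L_i / I_f = 0.2598 / 0.06813 = 3.812 rad/s.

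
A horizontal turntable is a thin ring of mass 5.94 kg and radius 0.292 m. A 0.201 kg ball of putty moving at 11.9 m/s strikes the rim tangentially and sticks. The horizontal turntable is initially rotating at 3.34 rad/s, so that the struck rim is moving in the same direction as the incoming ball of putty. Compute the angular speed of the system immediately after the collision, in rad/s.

|ω_f| ≈ 4.56 rad/s

About the axle the impulsive forces during the collision are internal, so angular momentum about that axis is conserved.
I_p = (5.94)(0.292)² = 0.5065 kg·m². Taking the sense of the ball of putty's angular momentum as positive, L_{ball} = m v R = (0.201)(11.9)(0.292) = 0.6984 kg·m²/s.
L_i = +I_p ω_p + m v R = +(0.5065)(3.34) + 0.6984 = 2.390 kg·m²/s.
After sticking, I_f = I_p + m R² = 0.5065 + (0.201)(0.292)² = 0.5236 kg·m².
ω_f = L_i / I_f = 2.390 / 0.5236 = 4.565 rad/s.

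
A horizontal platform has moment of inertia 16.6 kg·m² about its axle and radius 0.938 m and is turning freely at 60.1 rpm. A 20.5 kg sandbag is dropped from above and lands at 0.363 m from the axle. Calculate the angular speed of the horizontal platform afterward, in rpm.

ω_f ≈ 51.7 rpm

The added mass arrives with no angular momentum about the axle, and any external torque about the axle is negligible, so the system's angular momentum is conserved.
Added inertia Σmr² = (20.5)(0.363)² = 2.701 kg·m²; I_f = 16.60 + 2.701 = 19.30 kg·m².
ω_f = I_p ω_i / I_f = (16.60)(60.1) / 19.30 = 51.69 rpm.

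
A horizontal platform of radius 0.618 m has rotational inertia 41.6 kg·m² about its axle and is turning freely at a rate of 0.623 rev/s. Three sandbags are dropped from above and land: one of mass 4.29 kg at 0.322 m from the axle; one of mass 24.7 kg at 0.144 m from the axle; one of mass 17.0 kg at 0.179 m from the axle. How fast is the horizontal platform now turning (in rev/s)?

ω_f ≈ 0.601 rev/s

No external torque acts about the axle; L_before = L_after.
Added inertia Σmr² = (4.29)(0.322)² + (24.7)(0.144)² + (17.0)(0.179)² = 1.502 kg·m²; I_f = 41.60 + 1.502 = 43.10 kg·m².
ω_f = I_p ω_i / I_f = (41.60)(0.623) / 43.10 = 0.6013 rev/s.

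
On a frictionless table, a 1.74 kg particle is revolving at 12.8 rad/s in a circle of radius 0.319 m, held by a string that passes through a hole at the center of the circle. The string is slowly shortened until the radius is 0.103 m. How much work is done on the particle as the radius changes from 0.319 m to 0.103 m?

W ≈ 125 J

No torque about the axis ⇒ m r₁² ω₁ = m r₂² ω₂.
ω₂ = ω₁ (r₁/r₂)² = (12.8)(0.319/0.103)² = 122.8 rad/s.
W = ΔKE = ½m(v₂² − v₁²) = 124.6 J.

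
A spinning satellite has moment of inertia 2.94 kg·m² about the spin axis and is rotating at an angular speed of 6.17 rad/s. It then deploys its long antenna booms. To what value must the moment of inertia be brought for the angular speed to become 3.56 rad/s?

I₂ ≈ 5.10 kg·m²

No external torque acts about the spin axis, so angular momentum is conserved.
I₂ = I₁ω₁ / ω₂ = (2.94)(6.17) / (3.56) = 5.095 kg·m².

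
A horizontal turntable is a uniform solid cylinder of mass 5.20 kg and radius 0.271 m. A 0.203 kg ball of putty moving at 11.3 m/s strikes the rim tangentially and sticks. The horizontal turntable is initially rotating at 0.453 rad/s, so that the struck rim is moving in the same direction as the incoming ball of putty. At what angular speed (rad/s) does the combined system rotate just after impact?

About the axle the impulsive forces during the collision are internal, so angular momentum about that axis is conserved.
I_p = ½(5.20)(0.271)² = 0.1909 kg·m². Taking the sense of the ball of putty's angular momentum as positive, L_{ball} = m v R = (0.203)(11.3)(0.271) = 0.6216 kg·m²/s.
L_i = +I_p ω_p + m v R = +(0.1909)(0.453) + 0.6216 = 0.7081 kg·m²/s.
After sticking, I_f = I_p + m R² = 0.1909 + (0.203)(0.271)² = 0.2059 kg·m².
ω_f = L_i / I_f = 0.7081 / 0.2059 = 3.440 rad/s.

|ω_f| ≈ 3.44 rad/s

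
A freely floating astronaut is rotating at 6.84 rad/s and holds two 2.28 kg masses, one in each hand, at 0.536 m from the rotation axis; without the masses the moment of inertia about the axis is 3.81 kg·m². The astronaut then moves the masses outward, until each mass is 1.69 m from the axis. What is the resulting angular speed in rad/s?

With no external torque about the axis, L is conserved: I₁ω₁ = I₂ω₂.
I₁ = 3.81 + 2(2.28)(0.536)² = 5.120 kg·m²; I₂ = 3.81 + 2(2.28)(1.69)² = 16.83 kg·m².
ω₂ = I₁ω₁ / I₂ = (5.120)(6.84 rad/s) / (16.83) = 2.080 rad/s.

ω₂ ≈ 2.08 rad/s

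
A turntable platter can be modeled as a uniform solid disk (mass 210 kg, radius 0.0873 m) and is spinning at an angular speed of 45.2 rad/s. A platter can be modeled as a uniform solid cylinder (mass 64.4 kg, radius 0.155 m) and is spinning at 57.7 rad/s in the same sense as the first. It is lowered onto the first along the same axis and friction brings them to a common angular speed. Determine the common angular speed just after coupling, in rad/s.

|ω_f| ≈ 51.3 rad/s

The coupling torques are internal; angular momentum about the shared axis is conserved.
Moments of inertia: I_A = ½(210)(0.0873)² = 0.8002 kg·m²; I_B = ½(64.4)(0.155)² = 0.7736 kg·m².
Taking A's sense as positive: L = (0.8002)(45.2) + (0.7736)(57.7) = 80.81 kg·m²·rad/s.
Combined I = 0.8002 + 0.7736 = 1.574 kg·m².
ω_f = L / I = 80.81 / 1.574 = 51.34 rad/s.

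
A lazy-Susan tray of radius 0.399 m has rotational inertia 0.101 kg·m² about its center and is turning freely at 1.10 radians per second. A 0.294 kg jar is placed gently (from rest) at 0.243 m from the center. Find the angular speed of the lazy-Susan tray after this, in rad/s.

ω_f ≈ 0.939 rad/s

The added mass arrives with no angular momentum about the center, and any external torque about the center is negligible, so the system's angular momentum is conserved.
Added inertia Σmr² = (0.294)(0.243)² = 0.01736 kg·m²; I_f = 0.1010 + 0.01736 = 0.1184 kg·m².
ω_f = I_p ω_i / I_f = (0.1010)(1.10) / 0.1184 = 0.9387 rad/s.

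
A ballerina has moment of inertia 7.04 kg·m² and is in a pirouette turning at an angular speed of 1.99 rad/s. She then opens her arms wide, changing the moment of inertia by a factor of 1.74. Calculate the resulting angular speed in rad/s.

With no external torque about the axis, L is conserved: I₁ω₁ = I₂ω₂.
I₂ = 1.74 × 7.04 = 12.25 kg·m².
ω₂ = I₁ω₁ / I₂ = (7.040)(1.99 rad/s) / (12.25) = 1.144 rad/s.

ω₂ ≈ 1.14 rad/s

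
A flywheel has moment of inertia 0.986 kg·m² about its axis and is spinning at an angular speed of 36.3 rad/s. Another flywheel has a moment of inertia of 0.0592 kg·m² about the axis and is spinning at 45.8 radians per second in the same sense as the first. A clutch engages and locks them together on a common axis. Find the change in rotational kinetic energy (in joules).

ΔKE ≈ -2.52 J

No external torque acts about the common axis, so total angular momentum is conserved.
Taking A's sense as positive: L = (0.9860)(36.3) + (0.05920)(45.8) = 38.50 kg·m²·rad/s.
Combined I = 0.9860 + 0.05920 = 1.045 kg·m².
ω_f = L / I = 38.50 / 1.045 = 36.84 rad/s.
KE_i = ½ΣIω² = 711.7 J; KE_f = ½(1.045)(36.84)² = 709.2 J.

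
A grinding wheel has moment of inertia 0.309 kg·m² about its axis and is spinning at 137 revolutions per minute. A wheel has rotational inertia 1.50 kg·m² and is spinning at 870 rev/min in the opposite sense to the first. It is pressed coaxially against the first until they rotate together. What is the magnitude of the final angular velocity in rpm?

No external torque acts about the common axis, so total angular momentum is conserved.
Taking A's sense as positive: L = (0.3090)(137) − (1.500)(870) = -1263 kg·m²·rpm.
Combined I = 0.3090 + 1.500 = 1.809 kg·m².
ω_f = L / I = -1263 / 1.809 = -698.0 rpm.

|ω_f| ≈ 698 rpm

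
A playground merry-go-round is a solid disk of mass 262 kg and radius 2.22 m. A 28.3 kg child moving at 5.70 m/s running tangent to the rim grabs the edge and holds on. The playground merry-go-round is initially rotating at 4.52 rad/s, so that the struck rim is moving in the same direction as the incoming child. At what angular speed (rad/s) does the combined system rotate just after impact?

About the axle the impulsive forces during the collision are internal, so angular momentum about that axis is conserved.
I_p = ½(262)(2.22)² = 645.6 kg·m². Taking the sense of the child's angular momentum as positive, L_{child} = m v R = (28.3)(5.70)(2.22) = 358.1 kg·m²/s.
L_i = +I_p ω_p + m v R = +(645.6)(4.52) + 358.1 = 3276 kg·m²/s.
After sticking, I_f = I_p + m R² = 645.6 + (28.3)(2.22)² = 785.1 kg·m².
ω_f = L_i / I_f = 3276 / 785.1 = 4.173 rad/s.

|ω_f| ≈ 4.17 rad/s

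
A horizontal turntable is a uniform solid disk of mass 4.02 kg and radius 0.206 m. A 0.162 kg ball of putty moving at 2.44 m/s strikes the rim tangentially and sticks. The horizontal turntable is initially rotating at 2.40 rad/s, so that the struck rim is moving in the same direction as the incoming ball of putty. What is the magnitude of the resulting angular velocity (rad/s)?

|ω_f| ≈ 3.10 rad/s

About the axle the impulsive forces during the collision are internal, so angular momentum about that axis is conserved.
I_p = ½(4.02)(0.206)² = 0.08530 kg·m². Taking the sense of the ball of putty's angular momentum as positive, L_{ball} = m v R = (0.162)(2.44)(0.206) = 0.08143 kg·m²/s.
L_i = +I_p ω_p + m v R = +(0.08530)(2.40) + 0.08143 = 0.2861 kg·m²/s.
After sticking, I_f = I_p + m R² = 0.08530 + (0.162)(0.206)² = 0.09217 kg·m².
ω_f = L_i / I_f = 0.2861 / 0.09217 = 3.104 rad/s.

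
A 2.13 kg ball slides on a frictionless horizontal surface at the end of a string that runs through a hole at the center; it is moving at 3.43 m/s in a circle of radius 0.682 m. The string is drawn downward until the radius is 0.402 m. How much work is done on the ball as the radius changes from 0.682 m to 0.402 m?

Central (radial) force ⇒ zero torque about the center ⇒ m v r is constant.
v₂ = v₁ r₁ / r₂ = (3.43)(0.682) / (0.402) = 5.819 m/s.
W = ΔKE = ½m(v₂² − v₁²) = 23.53 J.

W ≈ 23.5 J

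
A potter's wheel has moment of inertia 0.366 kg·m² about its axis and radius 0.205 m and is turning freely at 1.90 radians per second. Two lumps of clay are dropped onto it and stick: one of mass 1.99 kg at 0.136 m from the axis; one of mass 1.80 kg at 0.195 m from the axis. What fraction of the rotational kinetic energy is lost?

fraction ≈ 0.223

No external torque acts about the axis; L_before = L_after.
Added inertia Σmr² = (1.99)(0.136)² + (1.80)(0.195)² = 0.1053 kg·m²; I_f = 0.3660 + 0.1053 = 0.4713 kg·m².
ω_f = I_p ω_i / I_f = (0.3660)(1.90) / 0.4713 = 1.476 rad/s.
KE_i = ½(0.3660)(1.900 rad/s)² = 0.6606 J; KE_f = ½(0.4713)(1.476)² = 0.5131 J.
Fraction lost = 0.2233.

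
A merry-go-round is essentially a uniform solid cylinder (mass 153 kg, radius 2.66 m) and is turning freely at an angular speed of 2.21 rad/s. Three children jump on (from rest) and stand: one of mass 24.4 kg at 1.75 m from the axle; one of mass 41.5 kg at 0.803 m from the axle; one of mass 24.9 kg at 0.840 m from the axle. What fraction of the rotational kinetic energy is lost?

fraction ≈ 0.180

No external torque acts about the axle; L_before = L_after.
I_p = ½(153)(2.66)² = 541.3 kg·m².
Added inertia Σmr² = (24.4)(1.75)² + (41.5)(0.803)² + (24.9)(0.840)² = 119.1 kg·m²; I_f = 541.3 + 119.1 = 660.3 kg·m².
ω_f = I_p ω_i / I_f = (541.3)(2.21) / 660.3 = 1.812 rad/s.
KE_i = ½(541.3)(2.210 rad/s)² = 1322 J; KE_f = ½(660.3)(1.812)² = 1084 J.
Fraction lost = 0.1803.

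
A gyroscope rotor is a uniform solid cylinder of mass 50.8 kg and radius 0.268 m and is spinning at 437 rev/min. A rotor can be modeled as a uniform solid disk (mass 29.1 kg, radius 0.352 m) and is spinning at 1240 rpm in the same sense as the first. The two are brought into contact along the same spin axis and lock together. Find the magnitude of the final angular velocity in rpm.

|ω_f| ≈ 836 rpm

The coupling torques are internal; angular momentum about the shared axis is conserved.
Moments of inertia: I_A = ½(50.8)(0.268)² = 1.824 kg·m²; I_B = ½(29.1)(0.352)² = 1.803 kg·m².
Taking A's sense as positive: L = (1.824)(437) + (1.803)(1240) = 3033 kg·m²·rpm.
Combined I = 1.824 + 1.803 = 3.627 kg·m².
ω_f = L / I = 3033 / 3.627 = 836.1 rpm.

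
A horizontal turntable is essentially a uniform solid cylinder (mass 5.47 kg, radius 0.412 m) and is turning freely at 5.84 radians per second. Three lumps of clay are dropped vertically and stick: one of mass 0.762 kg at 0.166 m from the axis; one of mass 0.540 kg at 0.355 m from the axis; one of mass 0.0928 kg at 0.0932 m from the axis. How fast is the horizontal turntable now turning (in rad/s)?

The added mass arrives with no angular momentum about the axis, and any external torque about the axis is negligible, so the system's angular momentum is conserved.
I_p = ½(5.47)(0.412)² = 0.4642 kg·m².
Added inertia Σmr² = (0.762)(0.166)² + (0.540)(0.355)² + (0.0928)(0.0932)² = 0.08986 kg·m²; I_f = 0.4642 + 0.08986 = 0.5541 kg·m².
ω_f = I_p ω_i / I_f = (0.4642)(5.84) / 0.5541 = 4.893 rad/s.

ω_f ≈ 4.89 rad/s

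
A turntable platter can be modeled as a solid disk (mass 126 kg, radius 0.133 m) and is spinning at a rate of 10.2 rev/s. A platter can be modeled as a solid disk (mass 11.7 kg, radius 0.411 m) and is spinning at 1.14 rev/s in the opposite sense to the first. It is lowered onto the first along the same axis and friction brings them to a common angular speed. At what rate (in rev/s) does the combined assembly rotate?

|ω_f| ≈ 4.87 rev/s

The coupling torques are internal; angular momentum about the shared axis is conserved.
Moments of inertia: I_A = ½(126)(0.133)² = 1.114 kg·m²; I_B = ½(11.7)(0.411)² = 0.9882 kg·m².
Taking A's sense as positive: L = (1.114)(10.2) − (0.9882)(1.14) = 10.24 kg·m²·rev/s.
Combined I = 1.114 + 0.9882 = 2.103 kg·m².
ω_f = L / I = 10.24 / 2.103 = 4.870 rev/s.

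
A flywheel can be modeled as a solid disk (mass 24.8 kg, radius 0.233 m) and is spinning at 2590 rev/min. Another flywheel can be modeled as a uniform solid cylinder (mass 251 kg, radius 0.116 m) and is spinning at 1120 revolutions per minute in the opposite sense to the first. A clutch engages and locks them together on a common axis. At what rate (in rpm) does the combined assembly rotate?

The coupling torques are internal; angular momentum about the shared axis is conserved.
Moments of inertia: I_A = ½(24.8)(0.233)² = 0.6732 kg·m²; I_B = ½(251)(0.116)² = 1.689 kg·m².
Taking A's sense as positive: L = (0.6732)(2590) − (1.689)(1120) = -147.8 kg·m²·rpm.
Combined I = 0.6732 + 1.689 = 2.362 kg·m².
ω_f = L / I = -147.8 / 2.362 = -62.59 rpm.

|ω_f| ≈ 62.6 rpm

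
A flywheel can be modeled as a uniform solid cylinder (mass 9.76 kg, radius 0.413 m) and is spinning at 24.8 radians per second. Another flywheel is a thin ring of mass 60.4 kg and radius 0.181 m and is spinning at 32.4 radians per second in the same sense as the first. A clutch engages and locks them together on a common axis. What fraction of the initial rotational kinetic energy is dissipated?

No external torque acts about the common axis, so total angular momentum is conserved.
Moments of inertia: I_A = ½(9.76)(0.413)² = 0.8324 kg·m²; I_B = (60.4)(0.181)² = 1.979 kg·m².
Taking A's sense as positive: L = (0.8324)(24.8) + (1.979)(32.4) = 84.75 kg·m²·rad/s.
Combined I = 0.8324 + 1.979 = 2.811 kg·m².
ω_f = L / I = 84.75 / 2.811 = 30.15 rad/s.
KE_i = ½ΣIω² = 1295 J; KE_f = ½(2.811)(30.15)² = 1278 J.
Fraction dissipated = (KE_i − KE_f)/KE_i = 0.01307.

fraction ≈ 0.0131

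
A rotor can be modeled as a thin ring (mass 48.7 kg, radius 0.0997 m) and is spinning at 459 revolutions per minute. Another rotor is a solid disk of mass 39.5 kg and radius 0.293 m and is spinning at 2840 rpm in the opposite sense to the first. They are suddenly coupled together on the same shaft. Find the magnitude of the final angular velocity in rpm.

|ω_f| ≈ 2110 rpm

No external torque acts about the common axis, so total angular momentum is conserved.
Moments of inertia: I_A = (48.7)(0.0997)² = 0.4841 kg·m²; I_B = ½(39.5)(0.293)² = 1.696 kg·m².
Taking A's sense as positive: L = (0.4841)(459) − (1.696)(2840) = -4593 kg·m²·rpm.
Combined I = 0.4841 + 1.696 = 2.180 kg·m².
ω_f = L / I = -4593 / 2.180 = -2107 rpm.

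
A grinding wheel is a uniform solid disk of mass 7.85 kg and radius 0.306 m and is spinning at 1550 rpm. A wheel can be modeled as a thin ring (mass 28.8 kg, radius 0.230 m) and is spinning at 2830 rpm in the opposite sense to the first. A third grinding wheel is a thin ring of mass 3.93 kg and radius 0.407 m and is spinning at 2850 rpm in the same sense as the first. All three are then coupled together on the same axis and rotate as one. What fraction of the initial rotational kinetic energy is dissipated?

fraction ≈ 0.924

No external torque acts about the common axis, so total angular momentum is conserved.
Moments of inertia: I_A = ½(7.85)(0.306)² = 0.3675 kg·m²; I_B = (28.8)(0.230)² = 1.524 kg·m²; I_C = (3.93)(0.407)² = 0.6510 kg·m².
Taking A's sense as positive: L = (0.3675)(1550) − (1.524)(2830) + (0.6510)(2850) = -1887 kg·m²·rpm.
Combined I = 0.3675 + 1.524 + 0.6510 = 2.542 kg·m².
ω_f = L / I = -1887 / 2.542 = -742.1 rpm.
KE_i = ½ΣIω² = 1.007e+05 J; KE_f = ½(2.542)(77.72)² = 7677 J.
Fraction dissipated = (KE_i − KE_f)/KE_i = 0.9238.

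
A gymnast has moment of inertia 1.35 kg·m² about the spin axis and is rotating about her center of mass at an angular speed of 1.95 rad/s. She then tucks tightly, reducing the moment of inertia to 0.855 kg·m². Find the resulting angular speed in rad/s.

Angular momentum about the spin axis is conserved since the torque about it is zero.
ω₂ = I₁ω₁ / I₂ = (1.350)(1.95 rad/s) / (0.8550) = 3.079 rad/s.

ω₂ ≈ 3.08 rad/s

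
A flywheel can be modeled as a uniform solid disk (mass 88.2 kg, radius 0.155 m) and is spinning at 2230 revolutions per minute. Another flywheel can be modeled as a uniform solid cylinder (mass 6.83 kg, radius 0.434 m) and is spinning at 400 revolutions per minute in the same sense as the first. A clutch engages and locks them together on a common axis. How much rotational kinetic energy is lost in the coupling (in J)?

The coupling torques are internal; angular momentum about the shared axis is conserved.
Moments of inertia: I_A = ½(88.2)(0.155)² = 1.060 kg·m²; I_B = ½(6.83)(0.434)² = 0.6432 kg·m².
Taking A's sense as positive: L = (1.060)(2230) + (0.6432)(400) = 2620 kg·m²·rpm.
Combined I = 1.060 + 0.6432 = 1.703 kg·m².
ω_f = L / I = 2620 / 1.703 = 1539 rpm.
KE_i = ½ΣIω² = 29450 J; KE_f = ½(1.703)(161.1)² = 22100 J.

ΔKE lost ≈ 7350 J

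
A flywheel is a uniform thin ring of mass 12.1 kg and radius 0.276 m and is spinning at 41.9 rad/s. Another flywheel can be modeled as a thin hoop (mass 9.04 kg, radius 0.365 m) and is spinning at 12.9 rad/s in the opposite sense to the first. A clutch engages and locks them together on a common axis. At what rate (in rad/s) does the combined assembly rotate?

No external torque acts about the common axis, so total angular momentum is conserved.
Moments of inertia: I_A = (12.1)(0.276)² = 0.9217 kg·m²; I_B = (9.04)(0.365)² = 1.204 kg·m².
Taking A's sense as positive: L = (0.9217)(41.9) − (1.204)(12.9) = 23.08 kg·m²·rad/s.
Combined I = 0.9217 + 1.204 = 2.126 kg·m².
ω_f = L / I = 23.08 / 2.126 = 10.86 rad/s.

|ω_f| ≈ 10.9 rad/s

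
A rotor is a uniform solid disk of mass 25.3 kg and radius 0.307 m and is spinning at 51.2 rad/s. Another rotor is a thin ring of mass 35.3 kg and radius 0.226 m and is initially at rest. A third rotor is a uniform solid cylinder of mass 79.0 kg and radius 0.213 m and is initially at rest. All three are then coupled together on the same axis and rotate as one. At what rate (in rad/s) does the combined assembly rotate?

|ω_f| ≈ 12.8 rad/s

No external torque acts about the common axis, so total angular momentum is conserved.
Moments of inertia: I_A = ½(25.3)(0.307)² = 1.192 kg·m²; I_B = (35.3)(0.226)² = 1.803 kg·m²; I_C = ½(79.0)(0.213)² = 1.792 kg·m².
Taking A's sense as positive: L = (1.192)(51.2) = 61.04 kg·m²·rad/s.
Combined I = 1.192 + 1.803 + 1.792 = 4.787 kg·m².
ω_f = L / I = 61.04 / 4.787 = 12.75 rad/s.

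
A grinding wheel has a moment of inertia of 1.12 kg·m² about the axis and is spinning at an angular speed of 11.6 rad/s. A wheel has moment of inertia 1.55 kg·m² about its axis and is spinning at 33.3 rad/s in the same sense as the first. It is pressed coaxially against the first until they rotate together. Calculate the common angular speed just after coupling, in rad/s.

The coupling torques are internal; angular momentum about the shared axis is conserved.
Taking A's sense as positive: L = (1.120)(11.6) + (1.550)(33.3) = 64.61 kg·m²·rad/s.
Combined I = 1.120 + 1.550 = 2.670 kg·m².
ω_f = L / I = 64.61 / 2.670 = 24.20 rad/s.

|ω_f| ≈ 24.2 rad/s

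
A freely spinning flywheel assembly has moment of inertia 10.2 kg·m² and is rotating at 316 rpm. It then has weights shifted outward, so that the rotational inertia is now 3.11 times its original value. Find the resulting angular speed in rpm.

ω₂ ≈ 102 rpm

Angular momentum about the spin axis is conserved since the torque about it is zero.
I₂ = 3.11 × 10.2 = 31.72 kg·m².
ω₂ = I₁ω₁ / I₂ = (10.20)(316 rpm) / (31.72) = 101.6 rpm.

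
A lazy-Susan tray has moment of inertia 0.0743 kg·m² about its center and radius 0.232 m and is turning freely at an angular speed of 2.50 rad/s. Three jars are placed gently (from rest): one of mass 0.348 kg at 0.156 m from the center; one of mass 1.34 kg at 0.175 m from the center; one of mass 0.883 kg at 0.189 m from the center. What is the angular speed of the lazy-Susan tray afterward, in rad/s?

No external torque acts about the center; L_before = L_after.
Added inertia Σmr² = (0.348)(0.156)² + (1.34)(0.175)² + (0.883)(0.189)² = 0.08105 kg·m²; I_f = 0.07430 + 0.08105 = 0.1553 kg·m².
ω_f = I_p ω_i / I_f = (0.07430)(2.50) / 0.1553 = 1.196 rad/s.

ω_f ≈ 1.20 rad/s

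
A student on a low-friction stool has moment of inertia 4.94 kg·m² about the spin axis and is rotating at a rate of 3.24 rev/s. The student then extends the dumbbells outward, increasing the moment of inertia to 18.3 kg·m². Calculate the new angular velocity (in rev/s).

No external torque acts about the spin axis, so angular momentum is conserved.
ω₂ = I₁ω₁ / I₂ = (4.940)(3.24 rev/s) / (18.30) = 0.8746 rev/s.

ω₂ ≈ 0.875 rev/s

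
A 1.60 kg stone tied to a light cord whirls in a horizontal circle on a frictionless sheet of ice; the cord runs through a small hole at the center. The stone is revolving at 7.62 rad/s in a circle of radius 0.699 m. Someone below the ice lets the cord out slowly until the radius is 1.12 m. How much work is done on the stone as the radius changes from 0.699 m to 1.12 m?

W ≈ -13.9 J

No torque about the axis ⇒ m r₁² ω₁ = m r₂² ω₂.
ω₂ = ω₁ (r₁/r₂)² = (7.62)(0.699/1.12)² = 2.968 rad/s.
W = ΔKE = ½m(v₂² − v₁²) = -13.86 J.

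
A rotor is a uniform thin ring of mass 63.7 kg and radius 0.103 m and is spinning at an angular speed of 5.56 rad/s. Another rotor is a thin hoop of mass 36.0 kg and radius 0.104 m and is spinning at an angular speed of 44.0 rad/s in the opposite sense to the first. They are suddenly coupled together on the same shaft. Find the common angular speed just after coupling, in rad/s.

The coupling torques are internal; angular momentum about the shared axis is conserved.
Moments of inertia: I_A = (63.7)(0.103)² = 0.6758 kg·m²; I_B = (36.0)(0.104)² = 0.3894 kg·m².
Taking A's sense as positive: L = (0.6758)(5.56) − (0.3894)(44.0) = -13.38 kg·m²·rad/s.
Combined I = 0.6758 + 0.3894 = 1.065 kg·m².
ω_f = L / I = -13.38 / 1.065 = -12.56 rad/s.

|ω_f| ≈ 12.6 rad/s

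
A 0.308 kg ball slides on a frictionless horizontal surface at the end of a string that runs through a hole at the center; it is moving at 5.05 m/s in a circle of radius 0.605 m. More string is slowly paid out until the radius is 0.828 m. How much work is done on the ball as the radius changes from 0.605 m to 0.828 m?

W ≈ -1.83 J

The only horizontal force on the mass is along the cord (radial), so it exerts no torque about the hole and angular momentum m v r is conserved.
v₂ = v₁ r₁ / r₂ = (5.05)(0.605) / (0.828) = 3.690 m/s.
W = ΔKE = ½m(v₂² − v₁²) = -1.831 J.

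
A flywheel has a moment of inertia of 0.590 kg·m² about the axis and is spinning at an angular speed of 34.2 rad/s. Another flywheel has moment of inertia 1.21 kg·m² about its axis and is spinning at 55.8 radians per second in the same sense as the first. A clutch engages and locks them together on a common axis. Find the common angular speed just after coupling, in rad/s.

No external torque acts about the common axis, so total angular momentum is conserved.
Taking A's sense as positive: L = (0.5900)(34.2) + (1.210)(55.8) = 87.70 kg·m²·rad/s.
Combined I = 0.5900 + 1.210 = 1.800 kg·m².
ω_f = L / I = 87.70 / 1.800 = 48.72 rad/s.

|ω_f| ≈ 48.7 rad/s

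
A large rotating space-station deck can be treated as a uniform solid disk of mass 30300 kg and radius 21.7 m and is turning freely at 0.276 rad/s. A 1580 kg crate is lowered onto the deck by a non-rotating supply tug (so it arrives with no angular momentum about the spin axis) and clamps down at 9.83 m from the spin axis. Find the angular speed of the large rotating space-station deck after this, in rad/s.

ω_f ≈ 0.270 rad/s

The added mass arrives with no angular momentum about the spin axis, and any external torque about the spin axis is negligible, so the system's angular momentum is conserved.
I_p = ½(30300)(21.7)² = 7.134e+06 kg·m².
Added inertia Σmr² = (1580)(9.83)² = 1.527e+05 kg·m²; I_f = 7.134e+06 + 1.527e+05 = 7.287e+06 kg·m².
ω_f = I_p ω_i / I_f = (7.134e+06)(0.276) / 7.287e+06 = 0.2702 rad/s.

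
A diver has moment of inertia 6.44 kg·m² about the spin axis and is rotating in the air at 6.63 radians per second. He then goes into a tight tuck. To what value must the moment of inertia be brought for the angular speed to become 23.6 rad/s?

I₂ ≈ 1.81 kg·m²

Angular momentum about the spin axis is conserved since the torque about it is zero.
I₂ = I₁ω₁ / ω₂ = (6.44)(6.63) / (23.6) = 1.809 kg·m².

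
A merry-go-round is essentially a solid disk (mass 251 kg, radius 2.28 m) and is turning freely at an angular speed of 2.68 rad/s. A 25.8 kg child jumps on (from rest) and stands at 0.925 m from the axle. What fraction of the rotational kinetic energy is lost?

The added mass arrives with no angular momentum about the axle, and any external torque about the axle is negligible, so the system's angular momentum is conserved.
I_p = ½(251)(2.28)² = 652.4 kg·m².
Added inertia Σmr² = (25.8)(0.925)² = 22.08 kg·m²; I_f = 652.4 + 22.08 = 674.5 kg·m².
ω_f = I_p ω_i / I_f = (652.4)(2.68) / 674.5 = 2.592 rad/s.
KE_i = ½(652.4)(2.680 rad/s)² = 2343 J; KE_f = ½(674.5)(2.592)² = 2266 J.
Fraction lost = 0.03273.

fraction ≈ 0.0327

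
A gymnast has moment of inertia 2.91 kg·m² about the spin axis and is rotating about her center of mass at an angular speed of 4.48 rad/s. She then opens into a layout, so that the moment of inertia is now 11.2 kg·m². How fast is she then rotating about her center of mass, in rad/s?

Angular momentum about the spin axis is conserved since the torque about it is zero.
ω₂ = I₁ω₁ / I₂ = (2.910)(4.48 rad/s) / (11.20) = 1.164 rad/s.

ω₂ ≈ 1.16 rad/s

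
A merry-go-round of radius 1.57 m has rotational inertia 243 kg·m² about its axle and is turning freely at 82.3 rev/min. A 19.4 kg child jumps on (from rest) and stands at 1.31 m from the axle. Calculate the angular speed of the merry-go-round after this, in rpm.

No external torque acts about the axle; L_before = L_after.
Added inertia Σmr² = (19.4)(1.31)² = 33.29 kg·m²; I_f = 243.0 + 33.29 = 276.3 kg·m².
ω_f = I_p ω_i / I_f = (243.0)(82.3) / 276.3 = 72.38 rpm.

ω_f ≈ 72.4 rpm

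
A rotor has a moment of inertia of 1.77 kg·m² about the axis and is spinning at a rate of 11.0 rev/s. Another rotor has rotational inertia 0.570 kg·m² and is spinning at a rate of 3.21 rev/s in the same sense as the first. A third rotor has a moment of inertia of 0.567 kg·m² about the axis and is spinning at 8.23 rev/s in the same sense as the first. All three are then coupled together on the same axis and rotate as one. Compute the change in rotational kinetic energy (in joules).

ΔKE ≈ -523 J

The coupling torques are internal; angular momentum about the shared axis is conserved.
Taking A's sense as positive: L = (1.770)(11.0) + (0.5700)(3.21) + (0.5670)(8.23) = 25.97 kg·m²·rev/s.
Combined I = 1.770 + 0.5700 + 0.5670 = 2.907 kg·m².
ω_f = L / I = 25.97 / 2.907 = 8.932 rev/s.
KE_i = ½ΣIω² = 5102 J; KE_f = ½(2.907)(56.12)² = 4578 J.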